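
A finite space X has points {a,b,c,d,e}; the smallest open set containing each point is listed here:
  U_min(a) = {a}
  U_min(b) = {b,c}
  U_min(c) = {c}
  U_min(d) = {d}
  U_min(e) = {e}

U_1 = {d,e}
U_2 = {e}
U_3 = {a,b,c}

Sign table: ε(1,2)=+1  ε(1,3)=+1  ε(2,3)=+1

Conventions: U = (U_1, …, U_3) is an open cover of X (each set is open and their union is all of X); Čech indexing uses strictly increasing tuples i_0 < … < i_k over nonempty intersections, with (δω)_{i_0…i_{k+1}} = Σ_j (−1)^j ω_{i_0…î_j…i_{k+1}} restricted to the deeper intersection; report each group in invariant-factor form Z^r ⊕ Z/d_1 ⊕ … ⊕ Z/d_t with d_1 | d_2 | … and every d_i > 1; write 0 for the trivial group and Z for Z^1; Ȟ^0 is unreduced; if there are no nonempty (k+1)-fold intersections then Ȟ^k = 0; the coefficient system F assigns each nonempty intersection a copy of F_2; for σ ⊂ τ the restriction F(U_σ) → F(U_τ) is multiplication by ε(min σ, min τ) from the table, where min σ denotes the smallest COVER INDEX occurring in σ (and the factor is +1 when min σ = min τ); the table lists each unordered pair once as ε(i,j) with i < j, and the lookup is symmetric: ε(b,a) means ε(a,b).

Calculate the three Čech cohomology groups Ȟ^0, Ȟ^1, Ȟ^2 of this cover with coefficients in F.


nerve simplices:
  U12={e}
C dims 3,1; δ0: rk_F2 1
degree 0: 3−1−0 = 2 → Ȟ^0 ≅ Z/2 ⊕ Z/2
degree 1: 1−0−1 = 0 → Ȟ^1 ≅ 0
degree 2: 0−0−0 = 0 → Ȟ^2 ≅ 0

Ȟ^0(U;F) ≅ Z/2 ⊕ Z/2,  Ȟ^1(U;F) ≅ 0,  Ȟ^2(U;F) ≅ 0


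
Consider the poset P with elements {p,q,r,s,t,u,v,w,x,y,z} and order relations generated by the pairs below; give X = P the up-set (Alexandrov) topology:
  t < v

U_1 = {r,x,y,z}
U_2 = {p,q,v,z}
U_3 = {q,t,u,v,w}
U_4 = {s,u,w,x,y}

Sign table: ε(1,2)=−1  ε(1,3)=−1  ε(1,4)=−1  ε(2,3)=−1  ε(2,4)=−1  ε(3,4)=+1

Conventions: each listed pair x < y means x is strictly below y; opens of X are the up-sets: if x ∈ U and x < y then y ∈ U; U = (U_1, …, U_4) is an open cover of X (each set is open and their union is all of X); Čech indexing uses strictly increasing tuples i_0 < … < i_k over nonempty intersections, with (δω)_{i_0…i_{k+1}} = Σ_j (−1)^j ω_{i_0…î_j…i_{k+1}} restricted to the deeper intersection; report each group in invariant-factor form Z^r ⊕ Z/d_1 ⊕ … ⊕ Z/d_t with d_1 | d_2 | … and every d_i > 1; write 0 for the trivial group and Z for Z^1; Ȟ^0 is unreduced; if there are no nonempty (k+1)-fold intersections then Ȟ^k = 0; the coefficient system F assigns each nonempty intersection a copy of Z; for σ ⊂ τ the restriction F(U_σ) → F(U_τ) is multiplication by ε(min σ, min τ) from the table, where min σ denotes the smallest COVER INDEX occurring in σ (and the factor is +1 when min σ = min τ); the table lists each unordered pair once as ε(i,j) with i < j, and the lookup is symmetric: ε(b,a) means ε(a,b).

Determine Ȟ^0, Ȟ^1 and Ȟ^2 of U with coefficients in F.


Ȟ^0 = 0, Ȟ^1 = Z/2 and Ȟ^2 = 0

intersection data:
  U12={z} U14={x,y} U23={q,v} U34={u,w}
C dims 4,4; δ0: rk 4, SNF 1^3·2
Ȟ^0 = (4 − 4) − 0 = 0, so Ȟ^0 ≅ 0
Ȟ^1 = (4 − 0) − 4 = 0 plus torsion [2], so Ȟ^1 ≅ Z/2
Ȟ^2 = (0 − 0) − 0 = 0, so Ȟ^2 ≅ 0


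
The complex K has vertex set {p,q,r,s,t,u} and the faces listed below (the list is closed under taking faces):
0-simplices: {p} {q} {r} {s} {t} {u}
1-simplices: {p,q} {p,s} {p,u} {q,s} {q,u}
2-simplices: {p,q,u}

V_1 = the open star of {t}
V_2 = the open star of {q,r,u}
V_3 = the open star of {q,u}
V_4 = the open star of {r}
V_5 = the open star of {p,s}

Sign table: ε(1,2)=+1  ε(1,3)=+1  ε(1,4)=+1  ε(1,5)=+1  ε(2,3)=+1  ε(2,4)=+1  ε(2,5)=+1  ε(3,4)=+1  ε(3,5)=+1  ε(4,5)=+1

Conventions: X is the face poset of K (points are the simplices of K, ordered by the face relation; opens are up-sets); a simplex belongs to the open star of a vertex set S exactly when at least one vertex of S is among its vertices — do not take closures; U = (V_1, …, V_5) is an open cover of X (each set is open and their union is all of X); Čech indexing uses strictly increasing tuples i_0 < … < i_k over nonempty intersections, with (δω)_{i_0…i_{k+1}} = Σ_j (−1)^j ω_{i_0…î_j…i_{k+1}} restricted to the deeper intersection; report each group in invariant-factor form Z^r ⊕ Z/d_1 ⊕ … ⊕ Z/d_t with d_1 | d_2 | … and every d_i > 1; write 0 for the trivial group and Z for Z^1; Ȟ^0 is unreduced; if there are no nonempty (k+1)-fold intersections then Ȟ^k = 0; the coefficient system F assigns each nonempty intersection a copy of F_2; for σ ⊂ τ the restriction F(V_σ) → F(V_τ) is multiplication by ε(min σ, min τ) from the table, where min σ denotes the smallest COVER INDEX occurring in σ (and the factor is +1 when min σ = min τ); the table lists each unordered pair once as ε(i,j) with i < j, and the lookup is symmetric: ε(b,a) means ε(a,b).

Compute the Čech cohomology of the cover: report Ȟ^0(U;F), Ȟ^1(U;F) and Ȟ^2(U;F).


Ȟ^0 ≅ Z/2 ⊕ Z/2,  Ȟ^1 ≅ 0,  Ȟ^2 ≅ 0

cover nerve:
  V1={{t}} V2={{q},{r},{u},{p,q},{p,u},{q,s},{q,u},{p,q,u}} V3={{q},{u},{p,q},{p,u},{q,s},{q,u},{p,q,u}} V4={{r}} V5={{p},{s},{p,q},{p,s},{p,u},{q,s},{p,q,u}}
  V23={{q},{u},{p,q},{p,u},{q,s},{q,u},{p,q,u}} V24={{r}} V25={{p,q},{p,u},{q,s},{p,q,u}} V35={{p,q},{p,u},{q,s},{p,q,u}}
  V235={{p,q},{p,u},{q,s},{p,q,u}}
C dims 5,4,1; δ0: rk_F2 3; δ1: rk_F2 1
Ȟ^0: (5−3)−0=2 ⇒ Z/2 ⊕ Z/2
Ȟ^1: (4−1)−3=0 ⇒ 0
Ȟ^2: (1−0)−1=0 ⇒ 0


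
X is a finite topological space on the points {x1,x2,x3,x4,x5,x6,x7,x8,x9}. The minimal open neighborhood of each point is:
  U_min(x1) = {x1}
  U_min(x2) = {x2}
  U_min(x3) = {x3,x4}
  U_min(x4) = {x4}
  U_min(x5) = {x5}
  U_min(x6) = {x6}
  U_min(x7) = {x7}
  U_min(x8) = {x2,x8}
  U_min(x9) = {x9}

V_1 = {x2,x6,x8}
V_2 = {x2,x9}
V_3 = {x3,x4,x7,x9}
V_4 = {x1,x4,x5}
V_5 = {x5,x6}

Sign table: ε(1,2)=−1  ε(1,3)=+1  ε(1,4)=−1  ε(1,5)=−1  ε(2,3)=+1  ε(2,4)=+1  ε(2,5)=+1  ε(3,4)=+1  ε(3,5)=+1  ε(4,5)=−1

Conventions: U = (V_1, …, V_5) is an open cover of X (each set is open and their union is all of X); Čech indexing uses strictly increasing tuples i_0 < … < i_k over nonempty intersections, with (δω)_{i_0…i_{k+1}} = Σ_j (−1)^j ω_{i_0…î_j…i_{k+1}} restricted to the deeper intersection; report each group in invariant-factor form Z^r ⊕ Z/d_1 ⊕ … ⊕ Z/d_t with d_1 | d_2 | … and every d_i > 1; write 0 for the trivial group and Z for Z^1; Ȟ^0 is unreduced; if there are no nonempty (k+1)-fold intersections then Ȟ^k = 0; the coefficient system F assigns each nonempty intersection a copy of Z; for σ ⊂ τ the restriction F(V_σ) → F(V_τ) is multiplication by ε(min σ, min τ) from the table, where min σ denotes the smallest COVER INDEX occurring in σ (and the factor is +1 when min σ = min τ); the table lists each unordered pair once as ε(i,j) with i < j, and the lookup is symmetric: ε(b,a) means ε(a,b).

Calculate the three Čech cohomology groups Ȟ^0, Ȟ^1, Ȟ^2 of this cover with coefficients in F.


Ȟ^0(U;F) ≅ 0,  Ȟ^1(U;F) ≅ Z/2,  Ȟ^2(U;F) ≅ 0

nonempty intersections:
  V12={x2} V15={x6} V23={x9} V34={x4} V45={x5}
C dims 5,5; δ0: rk 5, SNF 1^4·2
Ȟ^0: (5−5)−0=0 ⇒ 0
Ȟ^1: (5−0)−5=0 plus torsion [2] ⇒ Z/2
Ȟ^2: (0−0)−0=0 ⇒ 0


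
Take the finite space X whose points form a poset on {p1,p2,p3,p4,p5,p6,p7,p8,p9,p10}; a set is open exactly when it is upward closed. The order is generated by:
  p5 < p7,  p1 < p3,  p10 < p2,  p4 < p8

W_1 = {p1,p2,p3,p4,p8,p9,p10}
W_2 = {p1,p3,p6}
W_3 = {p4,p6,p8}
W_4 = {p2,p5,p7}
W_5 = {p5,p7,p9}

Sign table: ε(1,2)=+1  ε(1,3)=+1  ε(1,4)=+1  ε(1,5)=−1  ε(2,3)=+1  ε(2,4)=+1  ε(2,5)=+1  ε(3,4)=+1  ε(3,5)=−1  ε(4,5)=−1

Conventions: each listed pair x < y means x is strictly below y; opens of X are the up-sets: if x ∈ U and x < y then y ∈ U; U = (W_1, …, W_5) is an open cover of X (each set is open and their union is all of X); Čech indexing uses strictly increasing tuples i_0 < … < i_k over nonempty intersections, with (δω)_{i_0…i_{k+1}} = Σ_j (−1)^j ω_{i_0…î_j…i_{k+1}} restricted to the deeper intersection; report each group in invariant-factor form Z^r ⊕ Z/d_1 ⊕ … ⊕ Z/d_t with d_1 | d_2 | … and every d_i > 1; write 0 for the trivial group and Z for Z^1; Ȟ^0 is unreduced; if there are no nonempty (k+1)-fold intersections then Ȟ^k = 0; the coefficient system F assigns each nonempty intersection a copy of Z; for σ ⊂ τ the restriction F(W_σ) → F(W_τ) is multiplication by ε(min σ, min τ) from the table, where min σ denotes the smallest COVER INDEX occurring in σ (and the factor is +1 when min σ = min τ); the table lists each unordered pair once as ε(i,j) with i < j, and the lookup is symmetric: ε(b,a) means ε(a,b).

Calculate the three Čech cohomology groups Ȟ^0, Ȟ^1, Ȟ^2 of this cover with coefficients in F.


nerve simplices:
  W12={p1,p3} W13={p4,p8} W14={p2} W15={p9} W23={p6} W45={p5,p7}
C dims 5,6; δ0: rk 4, SNF 1^4
degree 0: 5−4−0 = 1 → Ȟ^0 ≅ Z
degree 1: 6−0−4 = 2 → Ȟ^1 ≅ Z^2
degree 2: 0−0−0 = 0 → Ȟ^2 ≅ 0

Ȟ^0 = Z, Ȟ^1 = Z^2 and Ȟ^2 = 0


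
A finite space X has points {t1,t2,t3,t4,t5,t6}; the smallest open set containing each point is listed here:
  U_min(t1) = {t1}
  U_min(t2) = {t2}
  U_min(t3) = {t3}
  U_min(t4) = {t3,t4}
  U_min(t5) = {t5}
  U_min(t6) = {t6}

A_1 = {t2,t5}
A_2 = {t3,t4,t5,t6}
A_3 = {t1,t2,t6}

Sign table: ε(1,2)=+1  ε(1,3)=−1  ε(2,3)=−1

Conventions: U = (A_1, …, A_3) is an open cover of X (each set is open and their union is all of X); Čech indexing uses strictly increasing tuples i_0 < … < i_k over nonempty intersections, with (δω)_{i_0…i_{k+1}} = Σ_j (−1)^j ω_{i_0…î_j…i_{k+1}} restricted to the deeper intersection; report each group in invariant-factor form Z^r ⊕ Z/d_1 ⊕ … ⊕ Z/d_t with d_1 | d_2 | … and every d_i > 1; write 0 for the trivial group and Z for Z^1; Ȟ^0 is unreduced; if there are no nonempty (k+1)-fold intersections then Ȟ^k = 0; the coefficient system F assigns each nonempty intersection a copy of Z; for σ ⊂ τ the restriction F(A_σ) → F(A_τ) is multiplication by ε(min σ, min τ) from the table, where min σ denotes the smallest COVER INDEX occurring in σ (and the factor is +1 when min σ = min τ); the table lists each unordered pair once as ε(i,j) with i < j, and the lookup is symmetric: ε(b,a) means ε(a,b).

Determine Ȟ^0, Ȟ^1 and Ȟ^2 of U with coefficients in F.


nerve simplices:
  A12={t5} A13={t2} A23={t6}
C dims 3,3; δ0: rk 2, SNF 1^2
degree 0: 3−2−0 = 1 → Ȟ^0 ≅ Z
degree 1: 3−0−2 = 1 → Ȟ^1 ≅ Z
degree 2: 0−0−0 = 0 → Ȟ^2 ≅ 0

Ȟ^0(U;F) ≅ Z, Ȟ^1(U;F) ≅ Z and Ȟ^2(U;F) ≅ 0


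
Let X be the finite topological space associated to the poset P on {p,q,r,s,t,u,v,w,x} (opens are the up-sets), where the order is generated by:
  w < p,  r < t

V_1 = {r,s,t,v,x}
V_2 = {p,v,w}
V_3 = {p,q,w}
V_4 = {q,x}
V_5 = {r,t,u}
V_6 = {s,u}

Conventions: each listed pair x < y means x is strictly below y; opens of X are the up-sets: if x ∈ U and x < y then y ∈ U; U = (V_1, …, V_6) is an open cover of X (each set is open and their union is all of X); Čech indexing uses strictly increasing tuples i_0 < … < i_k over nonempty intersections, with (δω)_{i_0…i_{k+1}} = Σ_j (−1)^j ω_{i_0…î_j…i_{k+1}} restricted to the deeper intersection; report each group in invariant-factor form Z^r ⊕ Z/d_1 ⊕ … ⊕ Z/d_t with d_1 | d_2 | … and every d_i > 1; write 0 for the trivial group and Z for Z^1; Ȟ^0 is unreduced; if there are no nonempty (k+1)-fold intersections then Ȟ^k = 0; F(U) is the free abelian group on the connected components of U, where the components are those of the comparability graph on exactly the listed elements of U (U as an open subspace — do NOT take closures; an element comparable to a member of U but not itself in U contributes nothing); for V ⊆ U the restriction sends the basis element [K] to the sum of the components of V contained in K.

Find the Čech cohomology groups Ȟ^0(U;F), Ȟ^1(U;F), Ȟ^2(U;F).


Ȟ^0 ≅ Z^7,  Ȟ^1 ≅ 0,  Ȟ^2 ≅ 0

nonempty overlaps:
  V12={v} V14={x} V15={r,t} V16={s} V23={p,w} V34={q} V56={u}
components per intersection:
  V1: {r,t} {s} {v} {x}
  V2: {p,w} {v}
  V3: {p,w} {q}
  V4: {q} {x}
  V5: {r,t} {u}
  V6: {s} {u}
  V12: {v}
  V14: {x}
  V15: {r,t}
  V16: {s}
  V23: {p,w}
  V34: {q}
  V56: {u}
C dims 14,7; δ0: rk 7, SNF 1^7
degree 0: 14−7−0 = 7 → Ȟ^0 ≅ Z^7
degree 1: 7−0−7 = 0 → Ȟ^1 ≅ 0
degree 2: 0−0−0 = 0 → Ȟ^2 ≅ 0


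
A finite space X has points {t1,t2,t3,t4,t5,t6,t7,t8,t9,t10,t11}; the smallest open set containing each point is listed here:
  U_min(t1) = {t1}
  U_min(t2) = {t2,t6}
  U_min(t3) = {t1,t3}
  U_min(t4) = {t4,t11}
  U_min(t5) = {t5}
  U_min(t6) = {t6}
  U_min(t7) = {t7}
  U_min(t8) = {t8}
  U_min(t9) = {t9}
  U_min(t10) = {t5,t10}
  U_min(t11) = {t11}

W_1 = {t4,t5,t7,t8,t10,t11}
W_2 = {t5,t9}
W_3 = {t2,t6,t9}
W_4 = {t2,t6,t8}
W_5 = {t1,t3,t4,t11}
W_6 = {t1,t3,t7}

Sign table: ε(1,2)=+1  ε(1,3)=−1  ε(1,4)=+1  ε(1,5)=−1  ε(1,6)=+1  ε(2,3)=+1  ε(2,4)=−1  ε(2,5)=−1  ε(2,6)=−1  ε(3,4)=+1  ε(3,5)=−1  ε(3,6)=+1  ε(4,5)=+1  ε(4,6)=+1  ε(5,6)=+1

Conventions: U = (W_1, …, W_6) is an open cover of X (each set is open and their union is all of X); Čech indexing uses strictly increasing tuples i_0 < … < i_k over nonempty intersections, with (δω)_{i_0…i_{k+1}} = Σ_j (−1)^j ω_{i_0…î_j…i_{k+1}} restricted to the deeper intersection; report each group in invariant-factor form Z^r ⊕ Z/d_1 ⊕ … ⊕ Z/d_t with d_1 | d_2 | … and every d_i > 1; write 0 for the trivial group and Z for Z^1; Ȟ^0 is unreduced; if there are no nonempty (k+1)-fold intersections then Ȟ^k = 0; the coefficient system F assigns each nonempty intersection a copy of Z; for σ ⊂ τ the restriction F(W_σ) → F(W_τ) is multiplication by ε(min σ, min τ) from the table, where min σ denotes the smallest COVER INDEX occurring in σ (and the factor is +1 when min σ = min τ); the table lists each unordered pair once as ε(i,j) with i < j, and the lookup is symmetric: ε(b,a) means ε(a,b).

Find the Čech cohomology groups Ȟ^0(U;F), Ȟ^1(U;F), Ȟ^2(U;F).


nerve of the cover:
  W12={t5} W14={t8} W15={t4,t11} W16={t7} W23={t9} W34={t2,t6} W56={t1,t3}
C dims 6,7; δ0: rk 6, SNF 1^5·2
Ȟ^0 = (6 − 6) − 0 = 0, so Ȟ^0 ≅ 0
Ȟ^1 = (7 − 0) − 6 = 1 plus torsion [2], so Ȟ^1 ≅ Z ⊕ Z/2
Ȟ^2 = (0 − 0) − 0 = 0, so Ȟ^2 ≅ 0

Ȟ^0 ≅ 0, Ȟ^1 ≅ Z ⊕ Z/2, Ȟ^2 ≅ 0


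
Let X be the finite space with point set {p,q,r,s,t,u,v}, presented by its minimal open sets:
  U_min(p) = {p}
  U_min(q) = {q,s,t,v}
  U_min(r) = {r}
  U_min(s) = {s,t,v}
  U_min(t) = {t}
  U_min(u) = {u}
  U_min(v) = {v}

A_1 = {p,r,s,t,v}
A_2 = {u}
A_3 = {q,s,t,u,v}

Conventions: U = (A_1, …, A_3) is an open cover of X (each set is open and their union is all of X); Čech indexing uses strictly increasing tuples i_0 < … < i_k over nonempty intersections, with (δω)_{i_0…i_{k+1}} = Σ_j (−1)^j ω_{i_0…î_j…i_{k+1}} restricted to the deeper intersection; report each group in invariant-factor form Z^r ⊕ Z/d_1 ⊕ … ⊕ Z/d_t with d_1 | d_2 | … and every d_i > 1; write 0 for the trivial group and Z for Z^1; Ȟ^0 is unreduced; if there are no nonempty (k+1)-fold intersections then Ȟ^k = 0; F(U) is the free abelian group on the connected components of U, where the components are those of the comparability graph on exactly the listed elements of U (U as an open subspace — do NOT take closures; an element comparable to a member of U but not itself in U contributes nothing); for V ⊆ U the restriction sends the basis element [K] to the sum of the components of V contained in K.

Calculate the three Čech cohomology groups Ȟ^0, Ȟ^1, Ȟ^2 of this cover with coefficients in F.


nonempty overlaps:
  A13={s,t,v} A23={u}
components per intersection:
  A1: {p} {r} {s,t,v}
  A2: {u}
  A3: {q,s,t,v} {u}
  A13: {s,t,v}
  A23: {u}
C dims 6,2; δ0: rk 2, SNF 1^2
degree 0: 6−2−0 = 4 → Ȟ^0 ≅ Z^4
degree 1: 2−0−2 = 0 → Ȟ^1 ≅ 0
degree 2: 0−0−0 = 0 → Ȟ^2 ≅ 0

Ȟ^0 ≅ Z^4; Ȟ^1 ≅ 0; Ȟ^2 ≅ 0


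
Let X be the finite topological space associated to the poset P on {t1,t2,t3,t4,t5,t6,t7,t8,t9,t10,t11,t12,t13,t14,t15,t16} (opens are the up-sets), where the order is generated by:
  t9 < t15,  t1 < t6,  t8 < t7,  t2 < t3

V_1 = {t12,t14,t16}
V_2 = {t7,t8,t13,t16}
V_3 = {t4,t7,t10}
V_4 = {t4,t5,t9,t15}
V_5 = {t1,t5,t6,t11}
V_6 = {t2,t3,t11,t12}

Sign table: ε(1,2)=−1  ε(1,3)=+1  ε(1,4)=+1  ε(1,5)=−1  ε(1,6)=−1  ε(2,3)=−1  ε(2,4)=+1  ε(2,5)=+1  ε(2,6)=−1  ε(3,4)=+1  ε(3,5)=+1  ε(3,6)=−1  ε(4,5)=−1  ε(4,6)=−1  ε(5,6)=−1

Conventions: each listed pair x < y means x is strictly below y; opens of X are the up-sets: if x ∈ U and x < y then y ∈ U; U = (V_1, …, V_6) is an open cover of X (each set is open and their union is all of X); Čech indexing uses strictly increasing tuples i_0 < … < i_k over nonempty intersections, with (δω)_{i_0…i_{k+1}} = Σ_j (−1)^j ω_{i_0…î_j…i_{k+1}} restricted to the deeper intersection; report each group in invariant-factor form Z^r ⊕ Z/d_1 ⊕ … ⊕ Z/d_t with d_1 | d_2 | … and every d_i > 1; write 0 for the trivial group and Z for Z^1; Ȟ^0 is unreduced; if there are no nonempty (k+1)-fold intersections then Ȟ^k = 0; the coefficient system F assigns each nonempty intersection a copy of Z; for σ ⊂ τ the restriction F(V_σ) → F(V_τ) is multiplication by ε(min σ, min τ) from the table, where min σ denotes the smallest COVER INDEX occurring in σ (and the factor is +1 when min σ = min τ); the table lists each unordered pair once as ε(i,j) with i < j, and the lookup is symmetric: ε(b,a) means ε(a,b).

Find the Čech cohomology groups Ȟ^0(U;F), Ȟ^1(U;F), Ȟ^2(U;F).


nerve of the cover:
  V12={t16} V16={t12} V23={t7} V34={t4} V45={t5} V56={t11}
C dims 6,6; δ0: rk 6, SNF 1^5·2
Ȟ^0 = (6 − 6) − 0 = 0, so Ȟ^0 ≅ 0
Ȟ^1 = (6 − 0) − 6 = 0 plus torsion [2], so Ȟ^1 ≅ Z/2
Ȟ^2 = (0 − 0) − 0 = 0, so Ȟ^2 ≅ 0

Ȟ^0 ≅ 0, Ȟ^1 ≅ Z/2 and Ȟ^2 ≅ 0


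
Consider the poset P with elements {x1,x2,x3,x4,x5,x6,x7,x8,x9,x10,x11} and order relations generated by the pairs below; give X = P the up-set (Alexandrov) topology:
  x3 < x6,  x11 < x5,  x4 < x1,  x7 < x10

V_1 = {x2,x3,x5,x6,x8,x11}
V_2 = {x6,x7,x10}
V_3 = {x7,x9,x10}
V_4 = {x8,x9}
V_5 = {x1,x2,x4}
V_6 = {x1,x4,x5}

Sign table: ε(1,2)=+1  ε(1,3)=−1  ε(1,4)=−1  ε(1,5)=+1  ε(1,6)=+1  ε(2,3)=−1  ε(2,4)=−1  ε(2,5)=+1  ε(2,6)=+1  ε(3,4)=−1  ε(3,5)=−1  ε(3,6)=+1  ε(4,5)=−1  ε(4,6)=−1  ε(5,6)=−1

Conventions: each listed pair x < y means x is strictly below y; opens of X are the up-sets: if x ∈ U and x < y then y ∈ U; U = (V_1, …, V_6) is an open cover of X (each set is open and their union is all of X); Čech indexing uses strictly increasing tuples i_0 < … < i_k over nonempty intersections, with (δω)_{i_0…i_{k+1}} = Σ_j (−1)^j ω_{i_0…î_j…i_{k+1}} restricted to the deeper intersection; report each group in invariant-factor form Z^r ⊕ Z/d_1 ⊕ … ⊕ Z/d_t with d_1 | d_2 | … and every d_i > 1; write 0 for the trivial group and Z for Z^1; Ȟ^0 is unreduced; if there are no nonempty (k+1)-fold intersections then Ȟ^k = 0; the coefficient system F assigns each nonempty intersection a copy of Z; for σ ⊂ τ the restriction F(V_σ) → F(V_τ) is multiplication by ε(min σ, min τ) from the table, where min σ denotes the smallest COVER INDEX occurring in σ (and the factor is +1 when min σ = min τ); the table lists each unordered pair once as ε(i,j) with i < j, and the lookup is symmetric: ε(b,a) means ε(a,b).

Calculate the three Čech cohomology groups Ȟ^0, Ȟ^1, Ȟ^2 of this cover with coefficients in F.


intersection data:
  V12={x6} V14={x8} V15={x2} V16={x5} V23={x7,x10} V34={x9} V56={x1,x4}
C dims 6,7; δ0: rk 6, SNF 1^5·2
Ȟ^0 = (6 − 6) − 0 = 0, so Ȟ^0 ≅ 0
Ȟ^1 = (7 − 0) − 6 = 1 plus torsion [2], so Ȟ^1 ≅ Z ⊕ Z/2
Ȟ^2 = (0 − 0) − 0 = 0, so Ȟ^2 ≅ 0

Ȟ^0 ≅ 0,  Ȟ^1 ≅ Z ⊕ Z/2,  Ȟ^2 ≅ 0


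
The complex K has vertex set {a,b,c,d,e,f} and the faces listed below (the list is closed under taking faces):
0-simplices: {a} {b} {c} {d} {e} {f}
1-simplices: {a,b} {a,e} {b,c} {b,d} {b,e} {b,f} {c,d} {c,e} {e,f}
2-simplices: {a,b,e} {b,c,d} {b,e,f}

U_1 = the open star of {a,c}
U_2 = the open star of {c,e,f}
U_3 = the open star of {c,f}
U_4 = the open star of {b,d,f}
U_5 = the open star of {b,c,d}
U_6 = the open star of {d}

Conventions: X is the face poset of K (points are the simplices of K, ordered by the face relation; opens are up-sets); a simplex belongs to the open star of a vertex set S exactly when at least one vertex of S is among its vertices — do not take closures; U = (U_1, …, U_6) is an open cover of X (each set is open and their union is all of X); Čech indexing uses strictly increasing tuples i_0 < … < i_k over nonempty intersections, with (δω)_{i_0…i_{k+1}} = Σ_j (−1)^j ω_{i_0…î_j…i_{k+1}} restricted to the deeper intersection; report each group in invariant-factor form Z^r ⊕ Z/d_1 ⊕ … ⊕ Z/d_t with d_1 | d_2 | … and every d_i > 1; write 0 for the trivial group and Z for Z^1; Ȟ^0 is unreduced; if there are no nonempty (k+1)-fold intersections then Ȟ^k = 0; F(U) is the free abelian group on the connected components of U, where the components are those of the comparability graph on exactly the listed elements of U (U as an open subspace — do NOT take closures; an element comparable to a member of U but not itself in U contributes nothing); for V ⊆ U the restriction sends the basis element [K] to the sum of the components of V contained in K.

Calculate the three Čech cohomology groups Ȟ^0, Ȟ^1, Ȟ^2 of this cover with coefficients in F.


Ȟ^0(U;F) ≅ Z, Ȟ^1(U;F) ≅ Z and Ȟ^2(U;F) ≅ 0

nonempty overlaps:
  U1={{a},{c},{a,b},{a,e},{b,c},{c,d},{c,e},{a,b,e},{b,c,d}} U2={{c},{e},{f},{a,e},{b,c},{b,e},{b,f},{c,d},{c,e},{e,f},{a,b,e},{b,c,d},{b,e,f}} U3={{c},{f},{b,c},{b,f},{c,d},{c,e},{e,f},{b,c,d},{b,e,f}} U4={{b},{d},{f},{a,b},{b,c},{b,d},{b,e},{b,f},{c,d},{e,f},{a,b,e},{b,c,d},{b,e,f}} U5={{b},{c},{d},{a,b},{b,c},{b,d},{b,e},{b,f},{c,d},{c,e},{a,b,e},{b,c,d},{b,e,f}} U6={{d},{b,d},{c,d},{b,c,d}}
  U12={{c},{a,e},{b,c},{c,d},{c,e},{a,b,e},{b,c,d}} U13={{c},{b,c},{c,d},{c,e},{b,c,d}} U14={{a,b},{b,c},{c,d},{a,b,e},{b,c,d}} U15={{c},{a,b},{b,c},{c,d},{c,e},{a,b,e},{b,c,d}} U16={{c,d},{b,c,d}} U23={{c},{f},{b,c},{b,f},{c,d},{c,e},{e,f},{b,c,d},{b,e,f}} U24={{f},{b,c},{b,e},{b,f},{c,d},{e,f},{a,b,e},{b,c,d},{b,e,f}} U25={{c},{b,c},{b,e},{b,f},{c,d},{c,e},{a,b,e},{b,c,d},{b,e,f}} U26={{c,d},{b,c,d}} U34={{f},{b,c},{b,f},{c,d},{e,f},{b,c,d},{b,e,f}} U35={{c},{b,c},{b,f},{c,d},{c,e},{b,c,d},{b,e,f}} U36={{c,d},{b,c,d}} U45={{b},{d},{a,b},{b,c},{b,d},{b,e},{b,f},{c,d},{a,b,e},{b,c,d},{b,e,f}} U46={{d},{b,d},{c,d},{b,c,d}} U56={{d},{b,d},{c,d},{b,c,d}}
  U123={{c},{b,c},{c,d},{c,e},{b,c,d}} U124={{b,c},{c,d},{a,b,e},{b,c,d}} U125={{c},{b,c},{c,d},{c,e},{a,b,e},{b,c,d}} U126={{c,d},{b,c,d}} U134={{b,c},{c,d},{b,c,d}} U135={{c},{b,c},{c,d},{c,e},{b,c,d}} U136={{c,d},{b,c,d}} U145={{a,b},{b,c},{c,d},{a,b,e},{b,c,d}} U146={{c,d},{b,c,d}} U156={{c,d},{b,c,d}} U234={{f},{b,c},{b,f},{c,d},{e,f},{b,c,d},{b,e,f}} U235={{c},{b,c},{b,f},{c,d},{c,e},{b,c,d},{b,e,f}} U236={{c,d},{b,c,d}} U245={{b,c},{b,e},{b,f},{c,d},{a,b,e},{b,c,d},{b,e,f}} U246={{c,d},{b,c,d}} U256={{c,d},{b,c,d}} U345={{b,c},{b,f},{c,d},{b,c,d},{b,e,f}} U346={{c,d},{b,c,d}} U356={{c,d},{b,c,d}} U456={{d},{b,d},{c,d},{b,c,d}}
  U1234={{b,c},{c,d},{b,c,d}} U1235={{c},{b,c},{c,d},{c,e},{b,c,d}} U1236={{c,d},{b,c,d}} U1245={{b,c},{c,d},{a,b,e},{b,c,d}} U1246={{c,d},{b,c,d}} U1256={{c,d},{b,c,d}} U1345={{b,c},{c,d},{b,c,d}} U1346={{c,d},{b,c,d}} U1356={{c,d},{b,c,d}} U1456={{c,d},{b,c,d}} U2345={{b,c},{b,f},{c,d},{b,c,d},{b,e,f}} U2346={{c,d},{b,c,d}} U2356={{c,d},{b,c,d}} U2456={{c,d},{b,c,d}} U3456={{c,d},{b,c,d}}
  U12345={{b,c},{c,d},{b,c,d}} U12346={{c,d},{b,c,d}} U12356={{c,d},{b,c,d}} U12456={{c,d},{b,c,d}} U13456={{c,d},{b,c,d}} U23456={{c,d},{b,c,d}}
  U123456={{c,d},{b,c,d}}
components per intersection:
  U1: {{a},{a,b},{a,e},{a,b,e}} {{c},{b,c},{c,d},{c,e},{b,c,d}}
  U2: {{c},{e},{f},{a,e},{b,c},{b,e},{b,f},{c,d},{c,e},{e,f},{a,b,e},{b,c,d},{b,e,f}}
  U3: {{c},{b,c},{c,d},{c,e},{b,c,d}} {{f},{b,f},{e,f},{b,e,f}}
  U4: {{b},{d},{f},{a,b},{b,c},{b,d},{b,e},{b,f},{c,d},{e,f},{a,b,e},{b,c,d},{b,e,f}}
  U5: {{b},{c},{d},{a,b},{b,c},{b,d},{b,e},{b,f},{c,d},{c,e},{a,b,e},{b,c,d},{b,e,f}}
  U6: {{d},{b,d},{c,d},{b,c,d}}
  U12: {{c},{b,c},{c,d},{c,e},{b,c,d}} {{a,e},{a,b,e}}
  U13: {{c},{b,c},{c,d},{c,e},{b,c,d}}
  U14: {{a,b},{a,b,e}} {{b,c},{c,d},{b,c,d}}
  U15: {{c},{b,c},{c,d},{c,e},{b,c,d}} {{a,b},{a,b,e}}
  U16: {{c,d},{b,c,d}}
  U23: {{c},{b,c},{c,d},{c,e},{b,c,d}} {{f},{b,f},{e,f},{b,e,f}}
  U24: {{f},{b,e},{b,f},{e,f},{a,b,e},{b,e,f}} {{b,c},{c,d},{b,c,d}}
  U25: {{c},{b,c},{c,d},{c,e},{b,c,d}} {{b,e},{b,f},{a,b,e},{b,e,f}}
  U26: {{c,d},{b,c,d}}
  U34: {{f},{b,f},{e,f},{b,e,f}} {{b,c},{c,d},{b,c,d}}
  U35: {{c},{b,c},{c,d},{c,e},{b,c,d}} {{b,f},{b,e,f}}
  U36: {{c,d},{b,c,d}}
  U45: {{b},{d},{a,b},{b,c},{b,d},{b,e},{b,f},{c,d},{a,b,e},{b,c,d},{b,e,f}}
  U46: {{d},{b,d},{c,d},{b,c,d}}
  U56: {{d},{b,d},{c,d},{b,c,d}}
  U123: {{c},{b,c},{c,d},{c,e},{b,c,d}}
  U124: {{b,c},{c,d},{b,c,d}} {{a,b,e}}
  U125: {{c},{b,c},{c,d},{c,e},{b,c,d}} {{a,b,e}}
  U126: {{c,d},{b,c,d}}
  U134: {{b,c},{c,d},{b,c,d}}
  U135: {{c},{b,c},{c,d},{c,e},{b,c,d}}
  U136: {{c,d},{b,c,d}}
  U145: {{a,b},{a,b,e}} {{b,c},{c,d},{b,c,d}}
  U146: {{c,d},{b,c,d}}
  U156: {{c,d},{b,c,d}}
  U234: {{f},{b,f},{e,f},{b,e,f}} {{b,c},{c,d},{b,c,d}}
  U235: {{c},{b,c},{c,d},{c,e},{b,c,d}} {{b,f},{b,e,f}}
  U236: {{c,d},{b,c,d}}
  U245: {{b,c},{c,d},{b,c,d}} {{b,e},{b,f},{a,b,e},{b,e,f}}
  U246: {{c,d},{b,c,d}}
  U256: {{c,d},{b,c,d}}
  U345: {{b,c},{c,d},{b,c,d}} {{b,f},{b,e,f}}
  U346: {{c,d},{b,c,d}}
  U356: {{c,d},{b,c,d}}
  U456: {{d},{b,d},{c,d},{b,c,d}}
  U1234: {{b,c},{c,d},{b,c,d}}
  U1235: {{c},{b,c},{c,d},{c,e},{b,c,d}}
  U1236: {{c,d},{b,c,d}}
  U1245: {{b,c},{c,d},{b,c,d}} {{a,b,e}}
  U1246: {{c,d},{b,c,d}}
  U1256: {{c,d},{b,c,d}}
  U1345: {{b,c},{c,d},{b,c,d}}
  U1346: {{c,d},{b,c,d}}
  U1356: {{c,d},{b,c,d}}
  U1456: {{c,d},{b,c,d}}
  U2345: {{b,c},{c,d},{b,c,d}} {{b,f},{b,e,f}}
  U2346: {{c,d},{b,c,d}}
  U2356: {{c,d},{b,c,d}}
  U2456: {{c,d},{b,c,d}}
  U3456: {{c,d},{b,c,d}}
  U12345: {{b,c},{c,d},{b,c,d}}
  U12346: {{c,d},{b,c,d}}
  U12356: {{c,d},{b,c,d}}
  U12456: {{c,d},{b,c,d}}
  U13456: {{c,d},{b,c,d}}
  U23456: {{c,d},{b,c,d}}
  U123456: {{c,d},{b,c,d}}
C dims 8,23,27,17; δ0: rk 7, SNF 1^7; δ1: rk 15, SNF 1^15; δ2: rk 12, SNF 1^12
degree 0: 8−7−0 = 1 → Ȟ^0 ≅ Z
degree 1: 23−15−7 = 1 → Ȟ^1 ≅ Z
degree 2: 27−12−15 = 0 → Ȟ^2 ≅ 0


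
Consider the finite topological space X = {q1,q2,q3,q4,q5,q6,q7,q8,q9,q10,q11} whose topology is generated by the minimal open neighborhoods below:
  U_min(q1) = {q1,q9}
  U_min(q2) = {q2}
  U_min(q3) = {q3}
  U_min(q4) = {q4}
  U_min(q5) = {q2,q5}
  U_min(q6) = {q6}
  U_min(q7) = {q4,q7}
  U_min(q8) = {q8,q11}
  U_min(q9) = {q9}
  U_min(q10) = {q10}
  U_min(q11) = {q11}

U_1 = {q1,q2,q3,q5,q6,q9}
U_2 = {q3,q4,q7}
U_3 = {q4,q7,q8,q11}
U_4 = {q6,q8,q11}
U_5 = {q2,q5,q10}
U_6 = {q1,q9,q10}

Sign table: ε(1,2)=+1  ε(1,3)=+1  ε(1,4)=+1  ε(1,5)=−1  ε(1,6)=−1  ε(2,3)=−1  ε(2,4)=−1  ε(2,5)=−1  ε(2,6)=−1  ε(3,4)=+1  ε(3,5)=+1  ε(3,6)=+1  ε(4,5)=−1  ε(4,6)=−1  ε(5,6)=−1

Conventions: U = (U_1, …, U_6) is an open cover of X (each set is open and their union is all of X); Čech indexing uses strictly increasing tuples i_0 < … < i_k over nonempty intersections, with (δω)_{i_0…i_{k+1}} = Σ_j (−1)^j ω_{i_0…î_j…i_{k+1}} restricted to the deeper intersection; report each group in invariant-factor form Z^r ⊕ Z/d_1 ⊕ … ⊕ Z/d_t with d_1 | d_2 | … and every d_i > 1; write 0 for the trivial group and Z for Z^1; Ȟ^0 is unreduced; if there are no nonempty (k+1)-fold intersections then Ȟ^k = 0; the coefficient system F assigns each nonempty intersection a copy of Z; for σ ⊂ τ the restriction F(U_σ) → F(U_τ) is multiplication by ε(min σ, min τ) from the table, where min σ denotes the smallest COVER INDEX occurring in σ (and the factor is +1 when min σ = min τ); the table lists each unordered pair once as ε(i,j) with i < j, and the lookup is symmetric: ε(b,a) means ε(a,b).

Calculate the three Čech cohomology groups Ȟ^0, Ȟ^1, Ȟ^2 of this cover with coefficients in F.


cover nerve:
  U12={q3} U14={q6} U15={q2,q5} U16={q1,q9} U23={q4,q7} U34={q8,q11} U56={q10}
C dims 6,7; δ0: rk 6, SNF 1^5·2
Ȟ^0: (6−6)−0=0 ⇒ 0
Ȟ^1: (7−0)−6=1 plus torsion [2] ⇒ Z ⊕ Z/2
Ȟ^2: (0−0)−0=0 ⇒ 0

Ȟ^0(U;F) ≅ 0,  Ȟ^1(U;F) ≅ Z ⊕ Z/2,  Ȟ^2(U;F) ≅ 0


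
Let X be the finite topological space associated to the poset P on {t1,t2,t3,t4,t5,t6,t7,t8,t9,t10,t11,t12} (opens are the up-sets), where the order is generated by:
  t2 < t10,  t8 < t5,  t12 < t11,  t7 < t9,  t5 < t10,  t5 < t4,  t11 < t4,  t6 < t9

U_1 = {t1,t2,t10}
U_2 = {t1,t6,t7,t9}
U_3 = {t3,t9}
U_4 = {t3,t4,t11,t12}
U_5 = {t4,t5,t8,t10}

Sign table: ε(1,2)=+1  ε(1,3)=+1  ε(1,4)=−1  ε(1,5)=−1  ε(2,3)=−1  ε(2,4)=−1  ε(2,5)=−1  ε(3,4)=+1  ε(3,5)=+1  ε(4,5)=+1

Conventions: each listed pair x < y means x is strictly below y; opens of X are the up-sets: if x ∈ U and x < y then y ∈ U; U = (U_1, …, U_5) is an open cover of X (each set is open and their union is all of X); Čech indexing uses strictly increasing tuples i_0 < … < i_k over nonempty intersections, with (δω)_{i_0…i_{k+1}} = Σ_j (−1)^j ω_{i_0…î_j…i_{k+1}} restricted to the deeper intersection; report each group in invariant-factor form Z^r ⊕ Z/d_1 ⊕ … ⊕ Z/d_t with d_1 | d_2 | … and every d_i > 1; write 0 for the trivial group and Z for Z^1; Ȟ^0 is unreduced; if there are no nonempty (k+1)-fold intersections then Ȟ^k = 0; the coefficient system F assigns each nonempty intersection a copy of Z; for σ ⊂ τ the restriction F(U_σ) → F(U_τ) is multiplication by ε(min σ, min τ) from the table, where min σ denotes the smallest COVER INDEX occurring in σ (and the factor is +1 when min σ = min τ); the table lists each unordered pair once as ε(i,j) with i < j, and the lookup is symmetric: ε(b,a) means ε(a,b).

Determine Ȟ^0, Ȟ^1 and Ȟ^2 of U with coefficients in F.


nerve simplices:
  U12={t1} U15={t10} U23={t9} U34={t3} U45={t4}
C dims 5,5; δ0: rk 4, SNF 1^4
degree 0: 5−4−0 = 1 → Ȟ^0 ≅ Z
degree 1: 5−0−4 = 1 → Ȟ^1 ≅ Z
degree 2: 0−0−0 = 0 → Ȟ^2 ≅ 0

Ȟ^0(U;F) ≅ Z,  Ȟ^1(U;F) ≅ Z,  Ȟ^2(U;F) ≅ 0


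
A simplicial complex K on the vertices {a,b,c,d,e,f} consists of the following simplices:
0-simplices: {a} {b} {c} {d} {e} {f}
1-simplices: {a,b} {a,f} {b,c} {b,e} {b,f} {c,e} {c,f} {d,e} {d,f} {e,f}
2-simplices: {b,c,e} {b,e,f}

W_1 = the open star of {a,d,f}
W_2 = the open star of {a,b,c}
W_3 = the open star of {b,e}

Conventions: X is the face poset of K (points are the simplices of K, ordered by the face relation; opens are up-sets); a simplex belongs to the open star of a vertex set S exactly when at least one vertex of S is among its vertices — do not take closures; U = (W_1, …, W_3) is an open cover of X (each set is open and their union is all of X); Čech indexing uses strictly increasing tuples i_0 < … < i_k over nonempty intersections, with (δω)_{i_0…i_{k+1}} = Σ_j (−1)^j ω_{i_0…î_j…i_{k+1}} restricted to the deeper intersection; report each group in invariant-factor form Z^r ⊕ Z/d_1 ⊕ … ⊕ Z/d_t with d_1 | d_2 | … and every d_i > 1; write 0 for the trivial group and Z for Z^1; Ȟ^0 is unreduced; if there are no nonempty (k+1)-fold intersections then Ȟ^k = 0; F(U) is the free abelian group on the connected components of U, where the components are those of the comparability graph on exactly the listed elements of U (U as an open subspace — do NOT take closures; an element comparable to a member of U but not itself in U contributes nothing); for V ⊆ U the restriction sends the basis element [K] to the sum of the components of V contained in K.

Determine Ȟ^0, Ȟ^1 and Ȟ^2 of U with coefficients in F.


nonempty intersections:
  W1={{a},{d},{f},{a,b},{a,f},{b,f},{c,f},{d,e},{d,f},{e,f},{b,e,f}} W2={{a},{b},{c},{a,b},{a,f},{b,c},{b,e},{b,f},{c,e},{c,f},{b,c,e},{b,e,f}} W3={{b},{e},{a,b},{b,c},{b,e},{b,f},{c,e},{d,e},{e,f},{b,c,e},{b,e,f}}
  W12={{a},{a,b},{a,f},{b,f},{c,f},{b,e,f}} W13={{a,b},{b,f},{d,e},{e,f},{b,e,f}} W23={{b},{a,b},{b,c},{b,e},{b,f},{c,e},{b,c,e},{b,e,f}}
  W123={{a,b},{b,f},{b,e,f}}
components per intersection:
  W1: {{a},{d},{f},{a,b},{a,f},{b,f},{c,f},{d,e},{d,f},{e,f},{b,e,f}}
  W2: {{a},{b},{c},{a,b},{a,f},{b,c},{b,e},{b,f},{c,e},{c,f},{b,c,e},{b,e,f}}
  W3: {{b},{e},{a,b},{b,c},{b,e},{b,f},{c,e},{d,e},{e,f},{b,c,e},{b,e,f}}
  W12: {{a},{a,b},{a,f}} {{b,f},{b,e,f}} {{c,f}}
  W13: {{a,b}} {{b,f},{e,f},{b,e,f}} {{d,e}}
  W23: {{b},{a,b},{b,c},{b,e},{b,f},{c,e},{b,c,e},{b,e,f}}
  W123: {{a,b}} {{b,f},{b,e,f}}
C dims 3,7,2; δ0: rk 2, SNF 1^2; δ1: rk 2, SNF 1^2
Ȟ^0: (3−2)−0=1 ⇒ Z
Ȟ^1: (7−2)−2=3 ⇒ Z^3
Ȟ^2: (2−0)−2=0 ⇒ 0

Ȟ^0 ≅ Z, Ȟ^1 ≅ Z^3, Ȟ^2 ≅ 0


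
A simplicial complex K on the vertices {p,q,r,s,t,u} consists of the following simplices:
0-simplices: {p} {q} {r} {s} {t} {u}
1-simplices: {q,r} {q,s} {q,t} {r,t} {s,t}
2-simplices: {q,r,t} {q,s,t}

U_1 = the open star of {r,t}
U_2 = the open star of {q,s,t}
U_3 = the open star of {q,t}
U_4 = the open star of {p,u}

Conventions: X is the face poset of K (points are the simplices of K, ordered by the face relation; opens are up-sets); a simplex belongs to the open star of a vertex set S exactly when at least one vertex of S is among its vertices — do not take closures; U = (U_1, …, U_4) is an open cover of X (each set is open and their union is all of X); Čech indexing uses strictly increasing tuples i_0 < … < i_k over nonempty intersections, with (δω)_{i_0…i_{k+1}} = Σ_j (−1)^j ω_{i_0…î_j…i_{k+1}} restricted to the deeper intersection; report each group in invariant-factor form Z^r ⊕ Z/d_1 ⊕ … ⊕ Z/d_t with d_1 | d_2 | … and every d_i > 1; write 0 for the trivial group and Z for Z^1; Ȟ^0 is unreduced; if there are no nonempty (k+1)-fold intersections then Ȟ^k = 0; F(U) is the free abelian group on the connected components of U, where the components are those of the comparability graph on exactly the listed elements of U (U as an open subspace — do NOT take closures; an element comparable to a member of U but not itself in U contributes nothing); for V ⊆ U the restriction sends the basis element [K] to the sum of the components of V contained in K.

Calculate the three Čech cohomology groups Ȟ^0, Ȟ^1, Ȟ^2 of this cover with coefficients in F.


intersection data:
  U1={{r},{t},{q,r},{q,t},{r,t},{s,t},{q,r,t},{q,s,t}} U2={{q},{s},{t},{q,r},{q,s},{q,t},{r,t},{s,t},{q,r,t},{q,s,t}} U3={{q},{t},{q,r},{q,s},{q,t},{r,t},{s,t},{q,r,t},{q,s,t}} U4={{p},{u}}
  U12={{t},{q,r},{q,t},{r,t},{s,t},{q,r,t},{q,s,t}} U13={{t},{q,r},{q,t},{r,t},{s,t},{q,r,t},{q,s,t}} U23={{q},{t},{q,r},{q,s},{q,t},{r,t},{s,t},{q,r,t},{q,s,t}}
  U123={{t},{q,r},{q,t},{r,t},{s,t},{q,r,t},{q,s,t}}
components per intersection:
  U1: {{r},{t},{q,r},{q,t},{r,t},{s,t},{q,r,t},{q,s,t}}
  U2: {{q},{s},{t},{q,r},{q,s},{q,t},{r,t},{s,t},{q,r,t},{q,s,t}}
  U3: {{q},{t},{q,r},{q,s},{q,t},{r,t},{s,t},{q,r,t},{q,s,t}}
  U4: {{p}} {{u}}
  U12: {{t},{q,r},{q,t},{r,t},{s,t},{q,r,t},{q,s,t}}
  U13: {{t},{q,r},{q,t},{r,t},{s,t},{q,r,t},{q,s,t}}
  U23: {{q},{t},{q,r},{q,s},{q,t},{r,t},{s,t},{q,r,t},{q,s,t}}
  U123: {{t},{q,r},{q,t},{r,t},{s,t},{q,r,t},{q,s,t}}
C dims 5,3,1; δ0: rk 2, SNF 1^2; δ1: rk 1, SNF 1^1
Ȟ^0 = (5 − 2) − 0 = 3, so Ȟ^0 ≅ Z^3
Ȟ^1 = (3 − 1) − 2 = 0, so Ȟ^1 ≅ 0
Ȟ^2 = (1 − 0) − 1 = 0, so Ȟ^2 ≅ 0

Ȟ^0(U;F) ≅ Z^3, Ȟ^1(U;F) ≅ 0, Ȟ^2(U;F) ≅ 0


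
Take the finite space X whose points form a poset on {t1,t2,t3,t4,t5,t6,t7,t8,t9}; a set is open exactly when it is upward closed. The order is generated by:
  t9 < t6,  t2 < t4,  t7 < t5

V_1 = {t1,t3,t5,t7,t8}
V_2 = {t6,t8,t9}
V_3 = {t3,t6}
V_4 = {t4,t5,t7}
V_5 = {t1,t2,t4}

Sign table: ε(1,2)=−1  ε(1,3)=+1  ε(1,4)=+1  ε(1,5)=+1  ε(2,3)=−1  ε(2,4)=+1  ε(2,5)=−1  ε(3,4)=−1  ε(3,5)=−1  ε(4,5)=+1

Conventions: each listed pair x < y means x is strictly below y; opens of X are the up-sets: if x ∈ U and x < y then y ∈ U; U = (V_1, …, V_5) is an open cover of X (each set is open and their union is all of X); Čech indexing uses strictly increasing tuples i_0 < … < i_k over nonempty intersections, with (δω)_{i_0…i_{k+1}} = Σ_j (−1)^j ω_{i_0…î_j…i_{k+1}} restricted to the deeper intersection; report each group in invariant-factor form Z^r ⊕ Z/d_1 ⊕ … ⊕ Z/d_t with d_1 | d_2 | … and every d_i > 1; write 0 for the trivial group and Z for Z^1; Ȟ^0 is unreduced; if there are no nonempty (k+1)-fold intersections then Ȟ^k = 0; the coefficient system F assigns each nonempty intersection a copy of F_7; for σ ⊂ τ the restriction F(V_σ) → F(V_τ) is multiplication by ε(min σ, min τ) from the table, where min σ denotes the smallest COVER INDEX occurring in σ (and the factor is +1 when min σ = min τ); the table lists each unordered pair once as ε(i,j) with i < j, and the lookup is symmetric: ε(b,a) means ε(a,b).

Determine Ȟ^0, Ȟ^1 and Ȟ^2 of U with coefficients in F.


Ȟ^0 = Z/7,  Ȟ^1 = Z/7 ⊕ Z/7,  Ȟ^2 = 0

cover nerve:
  V12={t8} V13={t3} V14={t5,t7} V15={t1} V23={t6} V45={t4}
C dims 5,6; δ0: rk_F7 4
Ȟ^0: (5−4)−0=1 ⇒ Z/7
Ȟ^1: (6−0)−4=2 ⇒ Z/7 ⊕ Z/7
Ȟ^2: (0−0)−0=0 ⇒ 0


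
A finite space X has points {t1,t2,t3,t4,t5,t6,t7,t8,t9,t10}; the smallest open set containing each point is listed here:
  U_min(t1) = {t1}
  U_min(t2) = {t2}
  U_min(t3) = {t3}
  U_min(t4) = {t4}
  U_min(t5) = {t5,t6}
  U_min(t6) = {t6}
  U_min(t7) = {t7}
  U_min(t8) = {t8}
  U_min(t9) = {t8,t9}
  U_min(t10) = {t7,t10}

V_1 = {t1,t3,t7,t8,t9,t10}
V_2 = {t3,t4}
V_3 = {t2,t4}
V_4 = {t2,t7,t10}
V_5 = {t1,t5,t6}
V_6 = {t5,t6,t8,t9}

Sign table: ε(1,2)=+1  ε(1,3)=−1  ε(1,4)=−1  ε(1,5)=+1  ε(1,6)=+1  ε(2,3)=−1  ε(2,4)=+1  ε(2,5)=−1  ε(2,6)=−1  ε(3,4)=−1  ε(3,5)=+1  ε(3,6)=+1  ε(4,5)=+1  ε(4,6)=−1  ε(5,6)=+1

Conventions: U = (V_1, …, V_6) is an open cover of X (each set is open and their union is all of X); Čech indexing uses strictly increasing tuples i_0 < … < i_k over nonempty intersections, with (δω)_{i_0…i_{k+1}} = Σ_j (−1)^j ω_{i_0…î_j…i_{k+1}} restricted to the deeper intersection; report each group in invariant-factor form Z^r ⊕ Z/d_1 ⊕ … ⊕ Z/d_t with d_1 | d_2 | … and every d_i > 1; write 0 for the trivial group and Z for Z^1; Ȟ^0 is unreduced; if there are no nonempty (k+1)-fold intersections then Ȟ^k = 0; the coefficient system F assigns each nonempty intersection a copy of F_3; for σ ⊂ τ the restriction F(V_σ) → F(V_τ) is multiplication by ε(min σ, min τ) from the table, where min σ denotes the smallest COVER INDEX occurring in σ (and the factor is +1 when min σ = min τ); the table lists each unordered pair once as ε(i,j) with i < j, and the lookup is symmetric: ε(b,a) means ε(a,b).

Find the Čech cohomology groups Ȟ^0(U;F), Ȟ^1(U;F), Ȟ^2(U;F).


cover nerve:
  V12={t3} V14={t7,t10} V15={t1} V16={t8,t9} V23={t4} V34={t2} V56={t5,t6}
C dims 6,7; δ0: rk_F3 6
Ȟ^0: (6−6)−0=0 ⇒ 0
Ȟ^1: (7−0)−6=1 ⇒ Z/3
Ȟ^2: (0−0)−0=0 ⇒ 0

Ȟ^0 = 0, Ȟ^1 = Z/3, Ȟ^2 = 0


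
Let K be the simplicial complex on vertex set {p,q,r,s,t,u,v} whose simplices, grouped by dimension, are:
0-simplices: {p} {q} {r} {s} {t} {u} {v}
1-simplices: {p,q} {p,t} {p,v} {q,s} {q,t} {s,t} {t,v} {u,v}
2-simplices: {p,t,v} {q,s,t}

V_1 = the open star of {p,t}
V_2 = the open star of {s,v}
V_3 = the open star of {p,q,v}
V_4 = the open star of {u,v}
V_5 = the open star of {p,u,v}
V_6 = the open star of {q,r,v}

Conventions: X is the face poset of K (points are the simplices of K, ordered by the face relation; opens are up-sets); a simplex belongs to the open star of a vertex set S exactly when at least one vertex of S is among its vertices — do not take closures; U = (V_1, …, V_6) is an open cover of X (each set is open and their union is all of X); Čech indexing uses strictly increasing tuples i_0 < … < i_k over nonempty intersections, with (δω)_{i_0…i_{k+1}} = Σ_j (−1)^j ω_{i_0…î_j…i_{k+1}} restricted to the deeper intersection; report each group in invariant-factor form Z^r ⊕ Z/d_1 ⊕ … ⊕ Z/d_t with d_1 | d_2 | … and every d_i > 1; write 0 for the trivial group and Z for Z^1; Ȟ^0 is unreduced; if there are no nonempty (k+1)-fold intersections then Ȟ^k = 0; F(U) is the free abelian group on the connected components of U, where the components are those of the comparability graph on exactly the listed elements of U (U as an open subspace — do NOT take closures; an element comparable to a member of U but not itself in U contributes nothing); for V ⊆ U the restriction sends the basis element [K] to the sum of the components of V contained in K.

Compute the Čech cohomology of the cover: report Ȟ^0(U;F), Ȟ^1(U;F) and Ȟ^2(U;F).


intersection data:
  V1={{p},{t},{p,q},{p,t},{p,v},{q,t},{s,t},{t,v},{p,t,v},{q,s,t}} V2={{s},{v},{p,v},{q,s},{s,t},{t,v},{u,v},{p,t,v},{q,s,t}} V3={{p},{q},{v},{p,q},{p,t},{p,v},{q,s},{q,t},{t,v},{u,v},{p,t,v},{q,s,t}} V4={{u},{v},{p,v},{t,v},{u,v},{p,t,v}} V5={{p},{u},{v},{p,q},{p,t},{p,v},{t,v},{u,v},{p,t,v}} V6={{q},{r},{v},{p,q},{p,v},{q,s},{q,t},{t,v},{u,v},{p,t,v},{q,s,t}}
  V12={{p,v},{s,t},{t,v},{p,t,v},{q,s,t}} V13={{p},{p,q},{p,t},{p,v},{q,t},{t,v},{p,t,v},{q,s,t}} V14={{p,v},{t,v},{p,t,v}} V15={{p},{p,q},{p,t},{p,v},{t,v},{p,t,v}} V16={{p,q},{p,v},{q,t},{t,v},{p,t,v},{q,s,t}} V23={{v},{p,v},{q,s},{t,v},{u,v},{p,t,v},{q,s,t}} V24={{v},{p,v},{t,v},{u,v},{p,t,v}} V25={{v},{p,v},{t,v},{u,v},{p,t,v}} V26={{v},{p,v},{q,s},{t,v},{u,v},{p,t,v},{q,s,t}} V34={{v},{p,v},{t,v},{u,v},{p,t,v}} V35={{p},{v},{p,q},{p,t},{p,v},{t,v},{u,v},{p,t,v}} V36={{q},{v},{p,q},{p,v},{q,s},{q,t},{t,v},{u,v},{p,t,v},{q,s,t}} V45={{u},{v},{p,v},{t,v},{u,v},{p,t,v}} V46={{v},{p,v},{t,v},{u,v},{p,t,v}} V56={{v},{p,q},{p,v},{t,v},{u,v},{p,t,v}}
  V123={{p,v},{t,v},{p,t,v},{q,s,t}} V124={{p,v},{t,v},{p,t,v}} V125={{p,v},{t,v},{p,t,v}} V126={{p,v},{t,v},{p,t,v},{q,s,t}} V134={{p,v},{t,v},{p,t,v}} V135={{p},{p,q},{p,t},{p,v},{t,v},{p,t,v}} V136={{p,q},{p,v},{q,t},{t,v},{p,t,v},{q,s,t}} V145={{p,v},{t,v},{p,t,v}} V146={{p,v},{t,v},{p,t,v}} V156={{p,q},{p,v},{t,v},{p,t,v}} V234={{v},{p,v},{t,v},{u,v},{p,t,v}} V235={{v},{p,v},{t,v},{u,v},{p,t,v}} V236={{v},{p,v},{q,s},{t,v},{u,v},{p,t,v},{q,s,t}} V245={{v},{p,v},{t,v},{u,v},{p,t,v}} V246={{v},{p,v},{t,v},{u,v},{p,t,v}} V256={{v},{p,v},{t,v},{u,v},{p,t,v}} V345={{v},{p,v},{t,v},{u,v},{p,t,v}} V346={{v},{p,v},{t,v},{u,v},{p,t,v}} V356={{v},{p,q},{p,v},{t,v},{u,v},{p,t,v}} V456={{v},{p,v},{t,v},{u,v},{p,t,v}}
  V1234={{p,v},{t,v},{p,t,v}} V1235={{p,v},{t,v},{p,t,v}} V1236={{p,v},{t,v},{p,t,v},{q,s,t}} V1245={{p,v},{t,v},{p,t,v}} V1246={{p,v},{t,v},{p,t,v}} V1256={{p,v},{t,v},{p,t,v}} V1345={{p,v},{t,v},{p,t,v}} V1346={{p,v},{t,v},{p,t,v}} V1356={{p,q},{p,v},{t,v},{p,t,v}} V1456={{p,v},{t,v},{p,t,v}} V2345={{v},{p,v},{t,v},{u,v},{p,t,v}} V2346={{v},{p,v},{t,v},{u,v},{p,t,v}} V2356={{v},{p,v},{t,v},{u,v},{p,t,v}} V2456={{v},{p,v},{t,v},{u,v},{p,t,v}} V3456={{v},{p,v},{t,v},{u,v},{p,t,v}}
  V12345={{p,v},{t,v},{p,t,v}} V12346={{p,v},{t,v},{p,t,v}} V12356={{p,v},{t,v},{p,t,v}} V12456={{p,v},{t,v},{p,t,v}} V13456={{p,v},{t,v},{p,t,v}} V23456={{v},{p,v},{t,v},{u,v},{p,t,v}}
  V123456={{p,v},{t,v},{p,t,v}}
components per intersection:
  V1: {{p},{t},{p,q},{p,t},{p,v},{q,t},{s,t},{t,v},{p,t,v},{q,s,t}}
  V2: {{s},{q,s},{s,t},{q,s,t}} {{v},{p,v},{t,v},{u,v},{p,t,v}}
  V3: {{p},{q},{v},{p,q},{p,t},{p,v},{q,s},{q,t},{t,v},{u,v},{p,t,v},{q,s,t}}
  V4: {{u},{v},{p,v},{t,v},{u,v},{p,t,v}}
  V5: {{p},{u},{v},{p,q},{p,t},{p,v},{t,v},{u,v},{p,t,v}}
  V6: {{q},{p,q},{q,s},{q,t},{q,s,t}} {{r}} {{v},{p,v},{t,v},{u,v},{p,t,v}}
  V12: {{p,v},{t,v},{p,t,v}} {{s,t},{q,s,t}}
  V13: {{p},{p,q},{p,t},{p,v},{t,v},{p,t,v}} {{q,t},{q,s,t}}
  V14: {{p,v},{t,v},{p,t,v}}
  V15: {{p},{p,q},{p,t},{p,v},{t,v},{p,t,v}}
  V16: {{p,q}} {{p,v},{t,v},{p,t,v}} {{q,t},{q,s,t}}
  V23: {{v},{p,v},{t,v},{u,v},{p,t,v}} {{q,s},{q,s,t}}
  V24: {{v},{p,v},{t,v},{u,v},{p,t,v}}
  V25: {{v},{p,v},{t,v},{u,v},{p,t,v}}
  V26: {{v},{p,v},{t,v},{u,v},{p,t,v}} {{q,s},{q,s,t}}
  V34: {{v},{p,v},{t,v},{u,v},{p,t,v}}
  V35: {{p},{v},{p,q},{p,t},{p,v},{t,v},{u,v},{p,t,v}}
  V36: {{q},{p,q},{q,s},{q,t},{q,s,t}} {{v},{p,v},{t,v},{u,v},{p,t,v}}
  V45: {{u},{v},{p,v},{t,v},{u,v},{p,t,v}}
  V46: {{v},{p,v},{t,v},{u,v},{p,t,v}}
  V56: {{v},{p,v},{t,v},{u,v},{p,t,v}} {{p,q}}
  V123: {{p,v},{t,v},{p,t,v}} {{q,s,t}}
  V124: {{p,v},{t,v},{p,t,v}}
  V125: {{p,v},{t,v},{p,t,v}}
  V126: {{p,v},{t,v},{p,t,v}} {{q,s,t}}
  V134: {{p,v},{t,v},{p,t,v}}
  V135: {{p},{p,q},{p,t},{p,v},{t,v},{p,t,v}}
  V136: {{p,q}} {{p,v},{t,v},{p,t,v}} {{q,t},{q,s,t}}
  V145: {{p,v},{t,v},{p,t,v}}
  V146: {{p,v},{t,v},{p,t,v}}
  V156: {{p,q}} {{p,v},{t,v},{p,t,v}}
  V234: {{v},{p,v},{t,v},{u,v},{p,t,v}}
  V235: {{v},{p,v},{t,v},{u,v},{p,t,v}}
  V236: {{v},{p,v},{t,v},{u,v},{p,t,v}} {{q,s},{q,s,t}}
  V245: {{v},{p,v},{t,v},{u,v},{p,t,v}}
  V246: {{v},{p,v},{t,v},{u,v},{p,t,v}}
  V256: {{v},{p,v},{t,v},{u,v},{p,t,v}}
  V345: {{v},{p,v},{t,v},{u,v},{p,t,v}}
  V346: {{v},{p,v},{t,v},{u,v},{p,t,v}}
  V356: {{v},{p,v},{t,v},{u,v},{p,t,v}} {{p,q}}
  V456: {{v},{p,v},{t,v},{u,v},{p,t,v}}
  V1234: {{p,v},{t,v},{p,t,v}}
  V1235: {{p,v},{t,v},{p,t,v}}
  V1236: {{p,v},{t,v},{p,t,v}} {{q,s,t}}
  V1245: {{p,v},{t,v},{p,t,v}}
  V1246: {{p,v},{t,v},{p,t,v}}
  V1256: {{p,v},{t,v},{p,t,v}}
  V1345: {{p,v},{t,v},{p,t,v}}
  V1346: {{p,v},{t,v},{p,t,v}}
  V1356: {{p,q}} {{p,v},{t,v},{p,t,v}}
  V1456: {{p,v},{t,v},{p,t,v}}
  V2345: {{v},{p,v},{t,v},{u,v},{p,t,v}}
  V2346: {{v},{p,v},{t,v},{u,v},{p,t,v}}
  V2356: {{v},{p,v},{t,v},{u,v},{p,t,v}}
  V2456: {{v},{p,v},{t,v},{u,v},{p,t,v}}
  V3456: {{v},{p,v},{t,v},{u,v},{p,t,v}}
  V12345: {{p,v},{t,v},{p,t,v}}
  V12346: {{p,v},{t,v},{p,t,v}}
  V12356: {{p,v},{t,v},{p,t,v}}
  V12456: {{p,v},{t,v},{p,t,v}}
  V13456: {{p,v},{t,v},{p,t,v}}
  V23456: {{v},{p,v},{t,v},{u,v},{p,t,v}}
  V123456: {{p,v},{t,v},{p,t,v}}
C dims 9,23,27,17; δ0: rk 7, SNF 1^7; δ1: rk 15, SNF 1^15; δ2: rk 12, SNF 1^12
Ȟ^0 = (9 − 7) − 0 = 2, so Ȟ^0 ≅ Z^2
Ȟ^1 = (23 − 15) − 7 = 1, so Ȟ^1 ≅ Z
Ȟ^2 = (27 − 12) − 15 = 0, so Ȟ^2 ≅ 0

Ȟ^0(U;F) ≅ Z^2; Ȟ^1(U;F) ≅ Z; Ȟ^2(U;F) ≅ 0
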